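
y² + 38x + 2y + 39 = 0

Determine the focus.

Only y is squared. Complete the square in y: (y + 1)² = -38(x + 1).
Vertex (-1, -1); 4p = -38 so p = -19/2. Opens left.
Focus is p units from the vertex along the axis: (h + p, k).

(-21/2, -1)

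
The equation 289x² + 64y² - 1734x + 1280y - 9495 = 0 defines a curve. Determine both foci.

(3, -25) and (3, 5)

Collect terms: 289(x² - 6x) + 64(y² + 20y) = 9495
289(x - 3)² + 64(y + 10)² = 9495 + 2601 + 6400 = 18496
Divide through by 18496 to get (x - 3)²/64 + (y + 10)²/289 = 1.
Ellipse, center (3, -10), major axis vertical; a² = 289, b² = 64.
c² = a² - b² = 289 - 64 = 225, so c = 15.
Foci lie on the vertical axis through the center: (h, k ± c).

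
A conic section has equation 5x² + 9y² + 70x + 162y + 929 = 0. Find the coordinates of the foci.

Group: 5(x² + 14x) + 9(y² + 18y) = -929
Complete the square in x and y: 5(x + 7)² + 9(y + 9)² = -929 + 245 + 729 = 45
Divide through by 45 to get (x + 7)²/9 + (y + 9)²/5 = 1.
Ellipse, center (-7, -9), major axis horizontal; a² = 9, b² = 5.
c² = a² - b² = 9 - 5 = 4, so c = 2.
Foci lie on the horizontal axis through the center: (h ± c, k).

(-9, -9) and (-5, -9)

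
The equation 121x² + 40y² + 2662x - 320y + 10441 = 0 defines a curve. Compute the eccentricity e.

e = 9/11

Group: 121(x² + 22x) + 40(y² - 8y) = -10441
Complete the square in x and y: 121(x + 11)² + 40(y - 4)² = -10441 + 14641 + 640 = 4840
Divide by 4840: (x + 11)²/40 + (y - 4)²/121 = 1
Ellipse, center (-11, 4), major axis vertical; a² = 121, b² = 40.
c² = a² - b² = 81, so c = 9.
e = c/a = 9/11.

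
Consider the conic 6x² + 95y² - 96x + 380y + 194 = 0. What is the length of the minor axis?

Rearranging, 6(x² - 16x) + 95(y² + 4y) = -194.
Complete the square in x and y: 6(x - 8)² + 95(y + 2)² = -194 + 384 + 380 = 570
Divide by 570: (x - 8)²/95 + (y + 2)²/6 = 1
Ellipse, center (8, -2), major axis horizontal; a² = 95, b² = 6.
b² = 6 so b = √6; the minor axis has length 2b = 2√6.

2√6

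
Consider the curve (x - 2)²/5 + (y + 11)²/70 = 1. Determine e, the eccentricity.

Center (2, -11). The larger denominator 70 sits under the y-term, so the major axis is vertical; a² = 70, b² = 5.
c² = a² - b² = 65, so c = √65.
e = c/a = √65/√70 = √182/14.

e = √182/14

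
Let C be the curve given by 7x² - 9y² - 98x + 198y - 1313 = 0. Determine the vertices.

(-2, 11) and (16, 11)

Rearranging, 7(x² - 14x) -9(y² - 22y) = 1313.
Completing the square gives 7(x - 7)² -9(y - 11)² = 1313 + 343 - 1089 = 567.
Dividing both sides by 567: (x - 7)²/81 - (y - 11)²/63 = 1
Hyperbola, center (7, 11), transverse axis horizontal; a² = 81, b² = 63.
a = 9. Vertices at (h ± a, k).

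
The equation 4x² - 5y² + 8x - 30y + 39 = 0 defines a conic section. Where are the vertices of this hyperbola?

(-1, -7) and (-1, 1)

Rearranging, 4(x² + 2x) -5(y² + 6y) = -39.
Complete the square: 4(x + 1)² -5(y + 3)² = -39 + 4 - 45 = -80
Dividing both sides by -80: (y + 3)²/16 - (x + 1)²/20 = 1
Hyperbola, center (-1, -3), transverse axis vertical; a² = 16, b² = 20.
a = 4. Vertices at (h, k ± a).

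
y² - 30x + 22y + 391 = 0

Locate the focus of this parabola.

(33/2, -11)

Only y is squared. Complete the square in y: (y + 11)² = 30(x - 9).
Vertex (9, -11); 4p = 30 so p = 15/2. Opens right.
Focus is p units from the vertex along the axis: (h + p, k).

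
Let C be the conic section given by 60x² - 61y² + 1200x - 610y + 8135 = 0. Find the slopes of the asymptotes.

2√915/61 and -2√915/61

Collect terms: 60(x² + 20x) -61(y² + 10y) = -8135
Complete the square: 60(x + 10)² -61(y + 5)² = -8135 + 6000 - 1525 = -3660
Divide through by -3660 to get (y + 5)²/60 - (x + 10)²/61 = 1.
Hyperbola, center (-10, -5), transverse axis vertical; a² = 60, b² = 61.
For a vertical hyperbola the asymptotes have slope ±a/b.
Here that is ±2√15/√61 = ±2√915/61.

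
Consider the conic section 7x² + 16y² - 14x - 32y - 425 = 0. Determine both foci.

Group: 7(x² - 2x) + 16(y² - 2y) = 425
Complete the square: 7(x - 1)² + 16(y - 1)² = 425 + 7 + 16 = 448
Dividing both sides by 448: (x - 1)²/64 + (y - 1)²/28 = 1
Ellipse, center (1, 1), major axis horizontal; a² = 64, b² = 28.
c² = a² - b² = 64 - 28 = 36, so c = 6.
Foci lie on the horizontal axis through the center: (h ± c, k).

(-5, 1) and (7, 1)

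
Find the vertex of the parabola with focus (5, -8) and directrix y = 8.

The vertex is the midpoint between the focus and the directrix along the axis of symmetry.
Axis is vertical (directrix is horizontal). Vertex y-coordinate = (-8 + 8)/2 = 0; x-coordinate = 5.

(5, 0)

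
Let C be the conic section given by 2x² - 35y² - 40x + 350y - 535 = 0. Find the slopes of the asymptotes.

√70/35 and -√70/35

Group: 2(x² - 20x) -35(y² - 10y) = 535
Complete the square in x and y: 2(x - 10)² -35(y - 5)² = 535 + 200 - 875 = -140
Divide through by -140 to get (y - 5)²/4 - (x - 10)²/70 = 1.
Hyperbola, center (10, 5), transverse axis vertical; a² = 4, b² = 70.
For a vertical hyperbola the asymptotes have slope ±a/b.
Here that is ±2/√70 = ±√70/35.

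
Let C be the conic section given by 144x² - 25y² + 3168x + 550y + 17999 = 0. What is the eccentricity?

144(x² + 22x) -25(y² - 22y) = -17999
Complete the square in x and y: 144(x + 11)² -25(y - 11)² = -17999 + 17424 - 3025 = -3600
Dividing both sides by -3600: (y - 11)²/144 - (x + 11)²/25 = 1
Hyperbola, center (-11, 11), transverse axis vertical; a² = 144, b² = 25.
c² = a² + b² = 169, so c = 13.
e = c/a = 13/12.

e = 13/12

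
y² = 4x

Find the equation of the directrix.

Vertex (0, 0); 4p = 4 so p = 1. Opens right.
Directrix is the vertical line x = h − p = 0 − (1) = -1.

x = -1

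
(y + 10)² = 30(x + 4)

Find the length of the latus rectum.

Vertex (-4, -10); 4p = 30 so p = 15/2. Opens right.
Latus rectum length = |4p| = 30.

30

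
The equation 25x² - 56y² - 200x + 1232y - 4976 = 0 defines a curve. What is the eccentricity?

e = 9/5

Rearranging, 25(x² - 8x) -56(y² - 22y) = 4976.
Complete the square in x and y: 25(x - 4)² -56(y - 11)² = 4976 + 400 - 6776 = -1400
Dividing both sides by -1400: (y - 11)²/25 - (x - 4)²/56 = 1
Hyperbola, center (4, 11), transverse axis vertical; a² = 25, b² = 56.
c² = a² + b² = 81, so c = 9.
e = c/a = 9/5.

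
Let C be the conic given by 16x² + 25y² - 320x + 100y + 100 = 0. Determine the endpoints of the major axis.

(0, -2) and (20, -2)

Group the x- and y-terms: 16(x² - 20x) + 25(y² + 4y) = -100
Complete the square in x and y: 16(x - 10)² + 25(y + 2)² = -100 + 1600 + 100 = 1600
Divide by 1600: (x - 10)²/100 + (y + 2)²/64 = 1
Ellipse, center (10, -2), major axis horizontal; a² = 100, b² = 64.
a = 10. Vertices at (h ± a, k).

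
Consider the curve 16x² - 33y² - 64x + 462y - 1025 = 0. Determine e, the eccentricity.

e = 7/4

Group the x- and y-terms: 16(x² - 4x) -33(y² - 14y) = 1025
Complete the square: 16(x - 2)² -33(y - 7)² = 1025 + 64 - 1617 = -528
Divide through by -528 to get (y - 7)²/16 - (x - 2)²/33 = 1.
Hyperbola, center (2, 7), transverse axis vertical; a² = 16, b² = 33.
c² = a² + b² = 49, so c = 7.
e = c/a = 7/4.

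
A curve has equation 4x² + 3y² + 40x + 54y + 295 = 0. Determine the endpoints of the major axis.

(-5, -13) and (-5, -5)

Collect terms: 4(x² + 10x) + 3(y² + 18y) = -295
Complete the square: 4(x + 5)² + 3(y + 9)² = -295 + 100 + 243 = 48
Divide by 48: (x + 5)²/12 + (y + 9)²/16 = 1
Ellipse, center (-5, -9), major axis vertical; a² = 16, b² = 12.
a = 4. Vertices at (h, k ± a).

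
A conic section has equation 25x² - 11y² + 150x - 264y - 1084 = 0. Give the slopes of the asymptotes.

Group: 25(x² + 6x) -11(y² + 24y) = 1084
Completing the square gives 25(x + 3)² -11(y + 12)² = 1084 + 225 - 1584 = -275.
Divide by -275: (y + 12)²/25 - (x + 3)²/11 = 1
Hyperbola, center (-3, -12), transverse axis vertical; a² = 25, b² = 11.
For a vertical hyperbola the asymptotes have slope ±a/b.
Here that is ±5/√11 = ±5√11/11.

5√11/11 and -5√11/11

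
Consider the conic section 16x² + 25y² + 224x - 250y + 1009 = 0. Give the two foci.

(-10, 5) and (-4, 5)

Group: 16(x² + 14x) + 25(y² - 10y) = -1009
16(x + 7)² + 25(y - 5)² = -1009 + 784 + 625 = 400
Divide by 400: (x + 7)²/25 + (y - 5)²/16 = 1
Ellipse, center (-7, 5), major axis horizontal; a² = 25, b² = 16.
c² = a² - b² = 25 - 16 = 9, so c = 3.
Foci lie on the horizontal axis through the center: (h ± c, k).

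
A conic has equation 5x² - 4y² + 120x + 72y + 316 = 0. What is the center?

Group: 5(x² + 24x) -4(y² - 18y) = -316
Complete the square: 5(x + 12)² -4(y - 9)² = -316 + 720 - 324 = 80
Divide through by 80 to get (x + 12)²/16 - (y - 9)²/20 = 1.
Hyperbola with center (-12, 9).

(-12, 9)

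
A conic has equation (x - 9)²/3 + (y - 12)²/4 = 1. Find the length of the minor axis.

Center (9, 12). The larger denominator 4 sits under the y-term, so the major axis is vertical; a² = 4, b² = 3.
b² = 3 so b = √3; the minor axis has length 2b = 2√3.

2√3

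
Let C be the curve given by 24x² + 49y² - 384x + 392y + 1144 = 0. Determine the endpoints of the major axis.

Group: 24(x² - 16x) + 49(y² + 8y) = -1144
Completing the square gives 24(x - 8)² + 49(y + 4)² = -1144 + 1536 + 784 = 1176.
Dividing both sides by 1176: (x - 8)²/49 + (y + 4)²/24 = 1
Ellipse, center (8, -4), major axis horizontal; a² = 49, b² = 24.
a = 7. Vertices at (h ± a, k).

(1, -4) and (15, -4)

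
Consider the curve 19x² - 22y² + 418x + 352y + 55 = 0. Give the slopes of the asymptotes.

√418/22 and -√418/22

Collect terms: 19(x² + 22x) -22(y² - 16y) = -55
Completing the square gives 19(x + 11)² -22(y - 8)² = -55 + 2299 - 1408 = 836.
Dividing both sides by 836: (x + 11)²/44 - (y - 8)²/38 = 1
Hyperbola, center (-11, 8), transverse axis horizontal; a² = 44, b² = 38.
For a horizontal hyperbola the asymptotes have slope ±b/a.
Here that is ±√38/2√11 = ±√418/22.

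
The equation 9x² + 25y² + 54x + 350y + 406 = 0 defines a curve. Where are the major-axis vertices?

(-13, -7) and (7, -7)

9(x² + 6x) + 25(y² + 14y) = -406
Complete the square in x and y: 9(x + 3)² + 25(y + 7)² = -406 + 81 + 1225 = 900
Dividing both sides by 900: (x + 3)²/100 + (y + 7)²/36 = 1
Ellipse, center (-3, -7), major axis horizontal; a² = 100, b² = 36.
a = 10. Vertices at (h ± a, k).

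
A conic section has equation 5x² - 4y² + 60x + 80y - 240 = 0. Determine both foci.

Rearranging, 5(x² + 12x) -4(y² - 20y) = 240.
Completing the square gives 5(x + 6)² -4(y - 10)² = 240 + 180 - 400 = 20.
Divide through by 20 to get (x + 6)²/4 - (y - 10)²/5 = 1.
Hyperbola, center (-6, 10), transverse axis horizontal; a² = 4, b² = 5.
c² = a² + b² = 4 + 5 = 9, so c = 3.
Foci lie on the horizontal axis through the center: (h ± c, k).

(-9, 10) and (-3, 10)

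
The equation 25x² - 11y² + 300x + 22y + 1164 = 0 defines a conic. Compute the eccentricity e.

e = 6/5

Group the x- and y-terms: 25(x² + 12x) -11(y² - 2y) = -1164
Complete the square in x and y: 25(x + 6)² -11(y - 1)² = -1164 + 900 - 11 = -275
Divide through by -275 to get (y - 1)²/25 - (x + 6)²/11 = 1.
Hyperbola, center (-6, 1), transverse axis vertical; a² = 25, b² = 11.
c² = a² + b² = 36, so c = 6.
e = c/a = 6/5.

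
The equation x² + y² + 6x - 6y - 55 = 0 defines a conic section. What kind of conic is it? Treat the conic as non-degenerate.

circle

No xy term. Coefficients of x² and y² are A = 1, C = 1.
A = C (same sign) ⇒ circle.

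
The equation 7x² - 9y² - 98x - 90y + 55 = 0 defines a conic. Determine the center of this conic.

(7, -5)

Rearranging, 7(x² - 14x) -9(y² + 10y) = -55.
Complete the square in x and y: 7(x - 7)² -9(y + 5)² = -55 + 343 - 225 = 63
Divide by 63: (x - 7)²/9 - (y + 5)²/7 = 1
Hyperbola with center (7, -5).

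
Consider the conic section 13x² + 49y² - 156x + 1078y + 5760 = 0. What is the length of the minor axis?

Group: 13(x² - 12x) + 49(y² + 22y) = -5760
13(x - 6)² + 49(y + 11)² = -5760 + 468 + 5929 = 637
Divide by 637: (x - 6)²/49 + (y + 11)²/13 = 1
Ellipse, center (6, -11), major axis horizontal; a² = 49, b² = 13.
b² = 13 so b = √13; the minor axis has length 2b = 2√13.

2√13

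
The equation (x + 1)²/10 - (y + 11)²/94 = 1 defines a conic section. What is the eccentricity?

Center (-1, -11). The positive term is the x-term, so the transverse axis is horizontal; a² = 10, b² = 94.
c² = a² + b² = 104, so c = 2√26.
e = c/a = 2√26/√10 = 2√65/5.

e = 2√65/5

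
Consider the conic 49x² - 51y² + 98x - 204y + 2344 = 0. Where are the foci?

Group: 49(x² + 2x) -51(y² + 4y) = -2344
Complete the square: 49(x + 1)² -51(y + 2)² = -2344 + 49 - 204 = -2499
Divide through by -2499 to get (y + 2)²/49 - (x + 1)²/51 = 1.
Hyperbola, center (-1, -2), transverse axis vertical; a² = 49, b² = 51.
c² = a² + b² = 49 + 51 = 100, so c = 10.
Foci lie on the vertical axis through the center: (h, k ± c).

(-1, -12) and (-1, 8)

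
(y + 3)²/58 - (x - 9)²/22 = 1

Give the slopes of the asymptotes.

√319/11 and -√319/11

Center (9, -3). The positive term is the y-term, so the transverse axis is vertical; a² = 58, b² = 22.
For a vertical hyperbola the asymptotes have slope ±a/b.
Here that is ±√58/√22 = ±√319/11.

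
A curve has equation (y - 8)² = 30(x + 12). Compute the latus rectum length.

Vertex (-12, 8); 4p = 30 so p = 15/2. Opens right.
Latus rectum length = |4p| = 30.

30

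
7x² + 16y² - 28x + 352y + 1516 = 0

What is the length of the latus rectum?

Collect terms: 7(x² - 4x) + 16(y² + 22y) = -1516
Complete the square in x and y: 7(x - 2)² + 16(y + 11)² = -1516 + 28 + 1936 = 448
Divide through by 448 to get (x - 2)²/64 + (y + 11)²/28 = 1.
Ellipse, center (2, -11), major axis horizontal; a² = 64, b² = 28.
Latus rectum length = 2b²/a = 2·28/8 = 7.

7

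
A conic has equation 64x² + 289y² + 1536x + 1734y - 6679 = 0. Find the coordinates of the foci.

(-27, -3) and (3, -3)

Collect terms: 64(x² + 24x) + 289(y² + 6y) = 6679
Completing the square gives 64(x + 12)² + 289(y + 3)² = 6679 + 9216 + 2601 = 18496.
Dividing both sides by 18496: (x + 12)²/289 + (y + 3)²/64 = 1
Ellipse, center (-12, -3), major axis horizontal; a² = 289, b² = 64.
c² = a² - b² = 289 - 64 = 225, so c = 15.
Foci lie on the horizontal axis through the center: (h ± c, k).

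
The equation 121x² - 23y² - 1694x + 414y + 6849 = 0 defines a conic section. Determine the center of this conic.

Group the x- and y-terms: 121(x² - 14x) -23(y² - 18y) = -6849
Completing the square gives 121(x - 7)² -23(y - 9)² = -6849 + 5929 - 1863 = -2783.
Dividing both sides by -2783: (y - 9)²/121 - (x - 7)²/23 = 1
Hyperbola with center (7, 9).

(7, 9)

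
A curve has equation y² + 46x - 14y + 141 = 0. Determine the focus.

Only y is squared. Complete the square in y: (y - 7)² = -46(x + 2).
Vertex (-2, 7); 4p = -46 so p = -23/2. Opens left.
Focus is p units from the vertex along the axis: (h + p, k).

(-27/2, 7)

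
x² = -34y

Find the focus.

Vertex (0, 0); 4p = -34 so p = -17/2. Opens down.
Focus is p units from the vertex along the axis: (h, k + p).

(0, -17/2)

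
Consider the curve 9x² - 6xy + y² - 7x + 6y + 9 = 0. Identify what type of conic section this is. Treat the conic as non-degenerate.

A = 9, B = -6, C = 1.
Discriminant B² − 4AC = (-6)² − 4·9·1 = 0.
B² − 4AC = 0 ⇒ parabola.

parabola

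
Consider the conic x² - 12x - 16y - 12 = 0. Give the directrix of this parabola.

Only x is squared. Complete the square in x: (x - 6)² = 16(y + 3).
Vertex (6, -3); 4p = 16 so p = 4. Opens up.
Directrix is the horizontal line y = k − p = -3 − (4) = -7.

y = -7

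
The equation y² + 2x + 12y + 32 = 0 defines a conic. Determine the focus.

(3/2, -6)

Only y is squared. Complete the square in y: (y + 6)² = -2(x - 2).
Vertex (2, -6); 4p = -2 so p = -1/2. Opens left.
Focus is p units from the vertex along the axis: (h + p, k).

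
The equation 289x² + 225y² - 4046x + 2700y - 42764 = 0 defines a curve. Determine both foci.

(7, -14) and (7, 2)

Collect terms: 289(x² - 14x) + 225(y² + 12y) = 42764
289(x - 7)² + 225(y + 6)² = 42764 + 14161 + 8100 = 65025
Divide through by 65025 to get (x - 7)²/225 + (y + 6)²/289 = 1.
Ellipse, center (7, -6), major axis vertical; a² = 289, b² = 225.
c² = a² - b² = 289 - 225 = 64, so c = 8.
Foci lie on the vertical axis through the center: (h, k ± c).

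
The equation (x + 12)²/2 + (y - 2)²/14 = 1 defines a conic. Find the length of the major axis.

Center (-12, 2). The larger denominator 14 sits under the y-term, so the major axis is vertical; a² = 14, b² = 2.
a² = 14 so a = √14; the major axis has length 2a = 2√14.

2√14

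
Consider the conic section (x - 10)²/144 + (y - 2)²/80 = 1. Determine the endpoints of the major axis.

(-2, 2) and (22, 2)

Center (10, 2). The larger denominator 144 sits under the x-term, so the major axis is horizontal; a² = 144, b² = 80.
a = 12. Vertices at (h ± a, k).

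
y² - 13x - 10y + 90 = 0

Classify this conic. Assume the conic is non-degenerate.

parabola

No xy term. Coefficients of x² and y² are A = 0, C = 1.
Exactly one squared variable ⇒ parabola.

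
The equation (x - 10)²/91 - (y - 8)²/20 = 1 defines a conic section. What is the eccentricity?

Center (10, 8). The positive term is the x-term, so the transverse axis is horizontal; a² = 91, b² = 20.
c² = a² + b² = 111, so c = √111.
e = c/a = √111/√91 = √10101/91.

e = √10101/91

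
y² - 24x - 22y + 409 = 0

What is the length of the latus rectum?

Only y is squared. Complete the square in y: (y - 11)² = 24(x - 12).
Vertex (12, 11); 4p = 24 so p = 6. Opens right.
Latus rectum length = |4p| = 24.

24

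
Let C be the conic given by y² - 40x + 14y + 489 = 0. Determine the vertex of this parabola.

(11, -7)

Only y is squared. Complete the square in y: (y + 7)² = 40(x - 11).
Vertex (11, -7); 4p = 40 so p = 10. Opens right.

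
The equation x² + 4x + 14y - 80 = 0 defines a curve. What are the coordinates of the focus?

Only x is squared. Complete the square in x: (x + 2)² = -14(y - 6).
Vertex (-2, 6); 4p = -14 so p = -7/2. Opens down.
Focus is p units from the vertex along the axis: (h, k + p).

(-2, 5/2)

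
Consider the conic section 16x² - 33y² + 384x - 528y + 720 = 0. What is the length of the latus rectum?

33/2

Rearranging, 16(x² + 24x) -33(y² + 16y) = -720.
Complete the square: 16(x + 12)² -33(y + 8)² = -720 + 2304 - 2112 = -528
Divide by -528: (y + 8)²/16 - (x + 12)²/33 = 1
Hyperbola, center (-12, -8), transverse axis vertical; a² = 16, b² = 33.
Latus rectum length = 2b²/a = 2·33/4 = 33/2.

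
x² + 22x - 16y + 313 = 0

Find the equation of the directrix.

Only x is squared. Complete the square in x: (x + 11)² = 16(y - 12).
Vertex (-11, 12); 4p = 16 so p = 4. Opens up.
Directrix is the horizontal line y = k − p = 12 − (4) = 8.

y = 8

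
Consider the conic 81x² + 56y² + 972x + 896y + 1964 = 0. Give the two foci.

Group the x- and y-terms: 81(x² + 12x) + 56(y² + 16y) = -1964
Complete the square: 81(x + 6)² + 56(y + 8)² = -1964 + 2916 + 3584 = 4536
Divide by 4536: (x + 6)²/56 + (y + 8)²/81 = 1
Ellipse, center (-6, -8), major axis vertical; a² = 81, b² = 56.
c² = a² - b² = 81 - 56 = 25, so c = 5.
Foci lie on the vertical axis through the center: (h, k ± c).

(-6, -13) and (-6, -3)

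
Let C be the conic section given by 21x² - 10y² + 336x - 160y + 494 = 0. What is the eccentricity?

Collect terms: 21(x² + 16x) -10(y² + 16y) = -494
Complete the square: 21(x + 8)² -10(y + 8)² = -494 + 1344 - 640 = 210
Dividing both sides by 210: (x + 8)²/10 - (y + 8)²/21 = 1
Hyperbola, center (-8, -8), transverse axis horizontal; a² = 10, b² = 21.
c² = a² + b² = 31, so c = √31.
e = c/a = √31/√10 = √310/10.

e = √310/10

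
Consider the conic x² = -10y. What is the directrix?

Vertex (0, 0); 4p = -10 so p = -5/2. Opens down.
Directrix is the horizontal line y = k − p = 0 − (-5/2) = 5/2.

y = 5/2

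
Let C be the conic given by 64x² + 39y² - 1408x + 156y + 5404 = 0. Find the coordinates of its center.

(11, -2)

64(x² - 22x) + 39(y² + 4y) = -5404
Completing the square gives 64(x - 11)² + 39(y + 2)² = -5404 + 7744 + 156 = 2496.
Divide through by 2496 to get (x - 11)²/39 + (y + 2)²/64 = 1.
Ellipse with center (11, -2).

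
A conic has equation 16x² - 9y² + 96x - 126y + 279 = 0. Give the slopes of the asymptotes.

Group the x- and y-terms: 16(x² + 6x) -9(y² + 14y) = -279
Complete the square in x and y: 16(x + 3)² -9(y + 7)² = -279 + 144 - 441 = -576
Divide through by -576 to get (y + 7)²/64 - (x + 3)²/36 = 1.
Hyperbola, center (-3, -7), transverse axis vertical; a² = 64, b² = 36.
For a vertical hyperbola the asymptotes have slope ±a/b.
Here that is ±8/6 = ±4/3.

4/3 and -4/3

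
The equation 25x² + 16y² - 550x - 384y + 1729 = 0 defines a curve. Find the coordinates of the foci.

25(x² - 22x) + 16(y² - 24y) = -1729
25(x - 11)² + 16(y - 12)² = -1729 + 3025 + 2304 = 3600
Divide by 3600: (x - 11)²/144 + (y - 12)²/225 = 1
Ellipse, center (11, 12), major axis vertical; a² = 225, b² = 144.
c² = a² - b² = 225 - 144 = 81, so c = 9.
Foci lie on the vertical axis through the center: (h, k ± c).

(11, 3) and (11, 21)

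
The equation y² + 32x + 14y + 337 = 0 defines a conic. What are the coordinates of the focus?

(-17, -7)

Only y is squared. Complete the square in y: (y + 7)² = -32(x + 9).
Vertex (-9, -7); 4p = -32 so p = -8. Opens left.
Focus is p units from the vertex along the axis: (h + p, k).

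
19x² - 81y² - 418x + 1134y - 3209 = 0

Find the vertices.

(2, 7) and (20, 7)

19(x² - 22x) -81(y² - 14y) = 3209
19(x - 11)² -81(y - 7)² = 3209 + 2299 - 3969 = 1539
Divide by 1539: (x - 11)²/81 - (y - 7)²/19 = 1
Hyperbola, center (11, 7), transverse axis horizontal; a² = 81, b² = 19.
a = 9. Vertices at (h ± a, k).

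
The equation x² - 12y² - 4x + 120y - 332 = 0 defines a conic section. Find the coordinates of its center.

(2, 5)

(x² - 4x) -12(y² - 10y) = 332
(x - 2)² -12(y - 5)² = 332 + 4 - 300 = 36
Divide through by 36 to get (x - 2)²/36 - (y - 5)²/3 = 1.
Hyperbola with center (2, 5).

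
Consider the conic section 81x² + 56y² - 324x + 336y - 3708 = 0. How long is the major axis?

81(x² - 4x) + 56(y² + 6y) = 3708
Complete the square: 81(x - 2)² + 56(y + 3)² = 3708 + 324 + 504 = 4536
Divide by 4536: (x - 2)²/56 + (y + 3)²/81 = 1
Ellipse, center (2, -3), major axis vertical; a² = 81, b² = 56.
a² = 81 so a = 9; the major axis has length 2a = 18.

18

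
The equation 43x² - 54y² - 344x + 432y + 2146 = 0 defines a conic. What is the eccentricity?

Collect terms: 43(x² - 8x) -54(y² - 8y) = -2146
Completing the square gives 43(x - 4)² -54(y - 4)² = -2146 + 688 - 864 = -2322.
Dividing both sides by -2322: (y - 4)²/43 - (x - 4)²/54 = 1
Hyperbola, center (4, 4), transverse axis vertical; a² = 43, b² = 54.
c² = a² + b² = 97, so c = √97.
e = c/a = √97/√43 = √4171/43.

e = √4171/43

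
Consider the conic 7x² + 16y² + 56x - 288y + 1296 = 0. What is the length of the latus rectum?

Group the x- and y-terms: 7(x² + 8x) + 16(y² - 18y) = -1296
Complete the square: 7(x + 4)² + 16(y - 9)² = -1296 + 112 + 1296 = 112
Divide by 112: (x + 4)²/16 + (y - 9)²/7 = 1
Ellipse, center (-4, 9), major axis horizontal; a² = 16, b² = 7.
Latus rectum length = 2b²/a = 2·7/4 = 7/2.

7/2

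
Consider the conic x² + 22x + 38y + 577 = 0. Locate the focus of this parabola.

Only x is squared. Complete the square in x: (x + 11)² = -38(y + 12).
Vertex (-11, -12); 4p = -38 so p = -19/2. Opens down.
Focus is p units from the vertex along the axis: (h, k + p).

(-11, -43/2)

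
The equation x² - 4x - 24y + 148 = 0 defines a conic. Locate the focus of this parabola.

(2, 12)

Only x is squared. Complete the square in x: (x - 2)² = 24(y - 6).
Vertex (2, 6); 4p = 24 so p = 6. Opens up.
Focus is p units from the vertex along the axis: (h, k + p).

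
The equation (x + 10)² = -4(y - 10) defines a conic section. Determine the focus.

Vertex (-10, 10); 4p = -4 so p = -1. Opens down.
Focus is p units from the vertex along the axis: (h, k + p).

(-10, 9)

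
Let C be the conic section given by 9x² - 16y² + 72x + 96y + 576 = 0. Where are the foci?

Rearranging, 9(x² + 8x) -16(y² - 6y) = -576.
9(x + 4)² -16(y - 3)² = -576 + 144 - 144 = -576
Dividing both sides by -576: (y - 3)²/36 - (x + 4)²/64 = 1
Hyperbola, center (-4, 3), transverse axis vertical; a² = 36, b² = 64.
c² = a² + b² = 36 + 64 = 100, so c = 10.
Foci lie on the vertical axis through the center: (h, k ± c).

(-4, -7) and (-4, 13)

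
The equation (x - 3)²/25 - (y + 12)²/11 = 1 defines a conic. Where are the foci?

Center (3, -12). The positive term is the x-term, so the transverse axis is horizontal; a² = 25, b² = 11.
c² = a² + b² = 25 + 11 = 36, so c = 6.
Foci lie on the horizontal axis through the center: (h ± c, k).

(-3, -12) and (9, -12)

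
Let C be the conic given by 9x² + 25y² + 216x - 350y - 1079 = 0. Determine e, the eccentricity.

9(x² + 24x) + 25(y² - 14y) = 1079
Complete the square in x and y: 9(x + 12)² + 25(y - 7)² = 1079 + 1296 + 1225 = 3600
Divide through by 3600 to get (x + 12)²/400 + (y - 7)²/144 = 1.
Ellipse, center (-12, 7), major axis horizontal; a² = 400, b² = 144.
c² = a² - b² = 256, so c = 16.
e = c/a = 16/20 = 4/5.

e = 4/5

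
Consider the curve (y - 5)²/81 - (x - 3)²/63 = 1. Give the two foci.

(3, -7) and (3, 17)

Center (3, 5). The positive term is the y-term, so the transverse axis is vertical; a² = 81, b² = 63.
c² = a² + b² = 81 + 63 = 144, so c = 12.
Foci lie on the vertical axis through the center: (h, k ± c).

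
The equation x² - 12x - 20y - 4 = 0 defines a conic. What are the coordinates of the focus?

Only x is squared. Complete the square in x: (x - 6)² = 20(y + 2).
Vertex (6, -2); 4p = 20 so p = 5. Opens up.
Focus is p units from the vertex along the axis: (h, k + p).

(6, 3)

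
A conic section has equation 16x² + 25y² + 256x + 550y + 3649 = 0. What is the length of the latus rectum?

32/5

Group: 16(x² + 16x) + 25(y² + 22y) = -3649
Completing the square gives 16(x + 8)² + 25(y + 11)² = -3649 + 1024 + 3025 = 400.
Divide by 400: (x + 8)²/25 + (y + 11)²/16 = 1
Ellipse, center (-8, -11), major axis horizontal; a² = 25, b² = 16.
Latus rectum length = 2b²/a = 2·16/5 = 32/5.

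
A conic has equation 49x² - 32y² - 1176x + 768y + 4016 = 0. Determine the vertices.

(12, 5) and (12, 19)

Group the x- and y-terms: 49(x² - 24x) -32(y² - 24y) = -4016
49(x - 12)² -32(y - 12)² = -4016 + 7056 - 4608 = -1568
Dividing both sides by -1568: (y - 12)²/49 - (x - 12)²/32 = 1
Hyperbola, center (12, 12), transverse axis vertical; a² = 49, b² = 32.
a = 7. Vertices at (h, k ± a).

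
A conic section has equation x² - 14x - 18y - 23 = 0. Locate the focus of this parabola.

(7, 1/2)

Only x is squared. Complete the square in x: (x - 7)² = 18(y + 4).
Vertex (7, -4); 4p = 18 so p = 9/2. Opens up.
Focus is p units from the vertex along the axis: (h, k + p).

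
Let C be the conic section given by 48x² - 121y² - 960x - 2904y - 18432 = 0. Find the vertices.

48(x² - 20x) -121(y² + 24y) = 18432
Completing the square gives 48(x - 10)² -121(y + 12)² = 18432 + 4800 - 17424 = 5808.
Divide by 5808: (x - 10)²/121 - (y + 12)²/48 = 1
Hyperbola, center (10, -12), transverse axis horizontal; a² = 121, b² = 48.
a = 11. Vertices at (h ± a, k).

(-1, -12) and (21, -12)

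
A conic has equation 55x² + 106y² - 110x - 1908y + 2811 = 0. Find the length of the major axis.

55(x² - 2x) + 106(y² - 18y) = -2811
Complete the square in x and y: 55(x - 1)² + 106(y - 9)² = -2811 + 55 + 8586 = 5830
Divide by 5830: (x - 1)²/106 + (y - 9)²/55 = 1
Ellipse, center (1, 9), major axis horizontal; a² = 106, b² = 55.
a² = 106 so a = √106; the major axis has length 2a = 2√106.

2√106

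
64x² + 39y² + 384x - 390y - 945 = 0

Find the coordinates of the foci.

(-3, 0) and (-3, 10)

64(x² + 6x) + 39(y² - 10y) = 945
Complete the square in x and y: 64(x + 3)² + 39(y - 5)² = 945 + 576 + 975 = 2496
Dividing both sides by 2496: (x + 3)²/39 + (y - 5)²/64 = 1
Ellipse, center (-3, 5), major axis vertical; a² = 64, b² = 39.
c² = a² - b² = 64 - 39 = 25, so c = 5.
Foci lie on the vertical axis through the center: (h, k ± c).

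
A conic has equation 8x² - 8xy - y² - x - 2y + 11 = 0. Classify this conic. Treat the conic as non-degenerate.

hyperbola

A = 8, B = -8, C = -1.
Discriminant B² − 4AC = (-8)² − 4·8·(-1) = 96.
B² − 4AC > 0 ⇒ hyperbola.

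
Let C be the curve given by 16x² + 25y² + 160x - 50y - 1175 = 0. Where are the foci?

16(x² + 10x) + 25(y² - 2y) = 1175
Completing the square gives 16(x + 5)² + 25(y - 1)² = 1175 + 400 + 25 = 1600.
Dividing both sides by 1600: (x + 5)²/100 + (y - 1)²/64 = 1
Ellipse, center (-5, 1), major axis horizontal; a² = 100, b² = 64.
c² = a² - b² = 100 - 64 = 36, so c = 6.
Foci lie on the horizontal axis through the center: (h ± c, k).

(-11, 1) and (1, 1)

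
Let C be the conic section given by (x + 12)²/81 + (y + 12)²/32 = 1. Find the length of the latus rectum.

64/9

Center (-12, -12). The larger denominator 81 sits under the x-term, so the major axis is horizontal; a² = 81, b² = 32.
Latus rectum length = 2b²/a = 2·32/9 = 64/9.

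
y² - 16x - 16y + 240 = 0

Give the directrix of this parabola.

x = 7

Only y is squared. Complete the square in y: (y - 8)² = 16(x - 11).
Vertex (11, 8); 4p = 16 so p = 4. Opens right.
Directrix is the vertical line x = h − p = 11 − (4) = 7.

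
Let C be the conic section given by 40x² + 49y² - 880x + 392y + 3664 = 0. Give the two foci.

(8, -4) and (14, -4)

40(x² - 22x) + 49(y² + 8y) = -3664
Complete the square in x and y: 40(x - 11)² + 49(y + 4)² = -3664 + 4840 + 784 = 1960
Divide by 1960: (x - 11)²/49 + (y + 4)²/40 = 1
Ellipse, center (11, -4), major axis horizontal; a² = 49, b² = 40.
c² = a² - b² = 49 - 40 = 9, so c = 3.
Foci lie on the horizontal axis through the center: (h ± c, k).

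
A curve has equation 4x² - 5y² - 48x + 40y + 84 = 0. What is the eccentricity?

e = 3/2

4(x² - 12x) -5(y² - 8y) = -84
Complete the square: 4(x - 6)² -5(y - 4)² = -84 + 144 - 80 = -20
Divide by -20: (y - 4)²/4 - (x - 6)²/5 = 1
Hyperbola, center (6, 4), transverse axis vertical; a² = 4, b² = 5.
c² = a² + b² = 9, so c = 3.
e = c/a = 3/2.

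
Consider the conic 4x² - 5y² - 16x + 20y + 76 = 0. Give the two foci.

(2, -4) and (2, 8)

Group the x- and y-terms: 4(x² - 4x) -5(y² - 4y) = -76
Complete the square: 4(x - 2)² -5(y - 2)² = -76 + 16 - 20 = -80
Dividing both sides by -80: (y - 2)²/16 - (x - 2)²/20 = 1
Hyperbola, center (2, 2), transverse axis vertical; a² = 16, b² = 20.
c² = a² + b² = 16 + 20 = 36, so c = 6.
Foci lie on the vertical axis through the center: (h, k ± c).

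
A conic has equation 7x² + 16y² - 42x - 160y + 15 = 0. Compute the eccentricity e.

7(x² - 6x) + 16(y² - 10y) = -15
Completing the square gives 7(x - 3)² + 16(y - 5)² = -15 + 63 + 400 = 448.
Divide by 448: (x - 3)²/64 + (y - 5)²/28 = 1
Ellipse, center (3, 5), major axis horizontal; a² = 64, b² = 28.
c² = a² - b² = 36, so c = 6.
e = c/a = 6/8 = 3/4.

e = 3/4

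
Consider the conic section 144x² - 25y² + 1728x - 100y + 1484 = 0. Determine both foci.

(-19, -2) and (7, -2)

Group: 144(x² + 12x) -25(y² + 4y) = -1484
Completing the square gives 144(x + 6)² -25(y + 2)² = -1484 + 5184 - 100 = 3600.
Dividing both sides by 3600: (x + 6)²/25 - (y + 2)²/144 = 1
Hyperbola, center (-6, -2), transverse axis horizontal; a² = 25, b² = 144.
c² = a² + b² = 25 + 144 = 169, so c = 13.
Foci lie on the horizontal axis through the center: (h ± c, k).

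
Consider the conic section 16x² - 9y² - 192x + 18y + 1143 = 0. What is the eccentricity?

e = 5/4

Group the x- and y-terms: 16(x² - 12x) -9(y² - 2y) = -1143
16(x - 6)² -9(y - 1)² = -1143 + 576 - 9 = -576
Dividing both sides by -576: (y - 1)²/64 - (x - 6)²/36 = 1
Hyperbola, center (6, 1), transverse axis vertical; a² = 64, b² = 36.
c² = a² + b² = 100, so c = 10.
e = c/a = 10/8 = 5/4.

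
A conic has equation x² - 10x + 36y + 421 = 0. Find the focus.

Only x is squared. Complete the square in x: (x - 5)² = -36(y + 11).
Vertex (5, -11); 4p = -36 so p = -9. Opens down.
Focus is p units from the vertex along the axis: (h, k + p).

(5, -20)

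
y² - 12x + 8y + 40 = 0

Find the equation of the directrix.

Only y is squared. Complete the square in y: (y + 4)² = 12(x - 2).
Vertex (2, -4); 4p = 12 so p = 3. Opens right.
Directrix is the vertical line x = h − p = 2 − (3) = -1.

x = -1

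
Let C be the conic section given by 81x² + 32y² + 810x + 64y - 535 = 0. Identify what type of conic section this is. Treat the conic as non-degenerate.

No xy term. Coefficients of x² and y² are A = 81, C = 32.
A and C have the same sign but A ≠ C ⇒ ellipse.

ellipse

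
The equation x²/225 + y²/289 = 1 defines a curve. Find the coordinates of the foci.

Center (0, 0). The larger denominator 289 sits under the y-term, so the major axis is vertical; a² = 289, b² = 225.
c² = a² - b² = 289 - 225 = 64, so c = 8.
Foci lie on the vertical axis through the center: (h, k ± c).

(0, -8) and (0, 8)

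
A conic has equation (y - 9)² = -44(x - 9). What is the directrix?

Vertex (9, 9); 4p = -44 so p = -11. Opens left.
Directrix is the vertical line x = h − p = 9 − (-11) = 20.

x = 20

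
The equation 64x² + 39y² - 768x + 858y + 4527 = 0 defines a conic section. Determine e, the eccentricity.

64(x² - 12x) + 39(y² + 22y) = -4527
Complete the square: 64(x - 6)² + 39(y + 11)² = -4527 + 2304 + 4719 = 2496
Divide by 2496: (x - 6)²/39 + (y + 11)²/64 = 1
Ellipse, center (6, -11), major axis vertical; a² = 64, b² = 39.
c² = a² - b² = 25, so c = 5.
e = c/a = 5/8.

e = 5/8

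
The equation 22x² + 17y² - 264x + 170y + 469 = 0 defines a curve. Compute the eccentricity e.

Collect terms: 22(x² - 12x) + 17(y² + 10y) = -469
Complete the square: 22(x - 6)² + 17(y + 5)² = -469 + 792 + 425 = 748
Dividing both sides by 748: (x - 6)²/34 + (y + 5)²/44 = 1
Ellipse, center (6, -5), major axis vertical; a² = 44, b² = 34.
c² = a² - b² = 10, so c = √10.
e = c/a = √10/2√11 = √110/22.

e = √110/22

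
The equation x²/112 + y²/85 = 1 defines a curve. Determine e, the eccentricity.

Center (0, 0). The larger denominator 112 sits under the x-term, so the major axis is horizontal; a² = 112, b² = 85.
c² = a² - b² = 27, so c = 3√3.
e = c/a = 3√3/4√7 = 3√21/28.

e = 3√21/28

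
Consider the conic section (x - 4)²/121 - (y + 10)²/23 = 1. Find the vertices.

Center (4, -10). The positive term is the x-term, so the transverse axis is horizontal; a² = 121, b² = 23.
a = 11. Vertices at (h ± a, k).

(-7, -10) and (15, -10)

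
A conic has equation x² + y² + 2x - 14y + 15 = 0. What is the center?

(-1, 7)

Rearranging, (x² + 2x) + (y² - 14y) = -15.
Complete the square in x and y: (x + 1)² + (y - 7)² = -15 + 1 + 49 = 35
So (x + 1)² + (y - 7)² = 35.
Circle centered at (-1, 7) with r² = 35.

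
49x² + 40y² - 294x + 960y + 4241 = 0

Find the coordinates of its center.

(3, -12)

Rearranging, 49(x² - 6x) + 40(y² + 24y) = -4241.
Completing the square gives 49(x - 3)² + 40(y + 12)² = -4241 + 441 + 5760 = 1960.
Divide by 1960: (x - 3)²/40 + (y + 12)²/49 = 1
Ellipse with center (3, -12).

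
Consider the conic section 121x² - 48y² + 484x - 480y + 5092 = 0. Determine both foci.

(-2, -18) and (-2, 8)

Group the x- and y-terms: 121(x² + 4x) -48(y² + 10y) = -5092
Completing the square gives 121(x + 2)² -48(y + 5)² = -5092 + 484 - 1200 = -5808.
Divide through by -5808 to get (y + 5)²/121 - (x + 2)²/48 = 1.
Hyperbola, center (-2, -5), transverse axis vertical; a² = 121, b² = 48.
c² = a² + b² = 121 + 48 = 169, so c = 13.
Foci lie on the vertical axis through the center: (h, k ± c).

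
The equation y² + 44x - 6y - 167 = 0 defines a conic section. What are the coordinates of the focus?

(-7, 3)

Only y is squared. Complete the square in y: (y - 3)² = -44(x - 4).
Vertex (4, 3); 4p = -44 so p = -11. Opens left.
Focus is p units from the vertex along the axis: (h + p, k).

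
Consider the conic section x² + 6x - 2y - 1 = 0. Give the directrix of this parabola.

y = -11/2

Only x is squared. Complete the square in x: (x + 3)² = 2(y + 5).
Vertex (-3, -5); 4p = 2 so p = 1/2. Opens up.
Directrix is the horizontal line y = k − p = -5 − (1/2) = -11/2.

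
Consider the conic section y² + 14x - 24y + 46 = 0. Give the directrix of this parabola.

Only y is squared. Complete the square in y: (y - 12)² = -14(x - 7).
Vertex (7, 12); 4p = -14 so p = -7/2. Opens left.
Directrix is the vertical line x = h − p = 7 − (-7/2) = 21/2.

x = 21/2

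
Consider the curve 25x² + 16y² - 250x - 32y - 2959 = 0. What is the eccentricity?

Group the x- and y-terms: 25(x² - 10x) + 16(y² - 2y) = 2959
Complete the square in x and y: 25(x - 5)² + 16(y - 1)² = 2959 + 625 + 16 = 3600
Divide through by 3600 to get (x - 5)²/144 + (y - 1)²/225 = 1.
Ellipse, center (5, 1), major axis vertical; a² = 225, b² = 144.
c² = a² - b² = 81, so c = 9.
e = c/a = 9/15 = 3/5.

e = 3/5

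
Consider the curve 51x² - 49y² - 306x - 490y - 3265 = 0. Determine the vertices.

Rearranging, 51(x² - 6x) -49(y² + 10y) = 3265.
Complete the square in x and y: 51(x - 3)² -49(y + 5)² = 3265 + 459 - 1225 = 2499
Divide by 2499: (x - 3)²/49 - (y + 5)²/51 = 1
Hyperbola, center (3, -5), transverse axis horizontal; a² = 49, b² = 51.
a = 7. Vertices at (h ± a, k).

(-4, -5) and (10, -5)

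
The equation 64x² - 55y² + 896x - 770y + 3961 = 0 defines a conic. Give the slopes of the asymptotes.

8√55/55 and -8√55/55

Group the x- and y-terms: 64(x² + 14x) -55(y² + 14y) = -3961
Completing the square gives 64(x + 7)² -55(y + 7)² = -3961 + 3136 - 2695 = -3520.
Divide through by -3520 to get (y + 7)²/64 - (x + 7)²/55 = 1.
Hyperbola, center (-7, -7), transverse axis vertical; a² = 64, b² = 55.
For a vertical hyperbola the asymptotes have slope ±a/b.
Here that is ±8/√55 = ±8√55/55.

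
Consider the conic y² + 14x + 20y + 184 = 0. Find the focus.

Only y is squared. Complete the square in y: (y + 10)² = -14(x + 6).
Vertex (-6, -10); 4p = -14 so p = -7/2. Opens left.
Focus is p units from the vertex along the axis: (h + p, k).

(-19/2, -10)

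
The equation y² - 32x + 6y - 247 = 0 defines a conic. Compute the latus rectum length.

32

Only y is squared. Complete the square in y: (y + 3)² = 32(x + 8).
Vertex (-8, -3); 4p = 32 so p = 8. Opens right.
Latus rectum length = |4p| = 32.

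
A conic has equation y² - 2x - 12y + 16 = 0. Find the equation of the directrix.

Only y is squared. Complete the square in y: (y - 6)² = 2(x + 10).
Vertex (-10, 6); 4p = 2 so p = 1/2. Opens right.
Directrix is the vertical line x = h − p = -10 − (1/2) = -21/2.

x = -21/2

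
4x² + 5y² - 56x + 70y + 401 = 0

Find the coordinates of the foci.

Rearranging, 4(x² - 14x) + 5(y² + 14y) = -401.
Complete the square in x and y: 4(x - 7)² + 5(y + 7)² = -401 + 196 + 245 = 40
Dividing both sides by 40: (x - 7)²/10 + (y + 7)²/8 = 1
Ellipse, center (7, -7), major axis horizontal; a² = 10, b² = 8.
c² = a² - b² = 10 - 8 = 2, so c = √2.
Foci lie on the horizontal axis through the center: (h ± c, k).

(7 - √2, -7) and (7 + √2, -7)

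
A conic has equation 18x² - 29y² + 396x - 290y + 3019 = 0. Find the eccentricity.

18(x² + 22x) -29(y² + 10y) = -3019
Completing the square gives 18(x + 11)² -29(y + 5)² = -3019 + 2178 - 725 = -1566.
Divide by -1566: (y + 5)²/54 - (x + 11)²/87 = 1
Hyperbola, center (-11, -5), transverse axis vertical; a² = 54, b² = 87.
c² = a² + b² = 141, so c = √141.
e = c/a = √141/3√6 = √94/6.

e = √94/6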